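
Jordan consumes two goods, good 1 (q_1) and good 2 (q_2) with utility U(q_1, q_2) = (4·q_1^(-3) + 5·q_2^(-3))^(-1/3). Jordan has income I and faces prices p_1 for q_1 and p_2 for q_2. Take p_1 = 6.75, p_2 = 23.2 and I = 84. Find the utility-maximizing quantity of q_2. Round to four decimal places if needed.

q_2* = 2.6339

Numerically q_2/q_1 = 0.776572, so q_1* = 84/(6.75 + 23.2·0.776572) = 3.3917 and q_2* = 0.776572·3.3917 = 2.6339.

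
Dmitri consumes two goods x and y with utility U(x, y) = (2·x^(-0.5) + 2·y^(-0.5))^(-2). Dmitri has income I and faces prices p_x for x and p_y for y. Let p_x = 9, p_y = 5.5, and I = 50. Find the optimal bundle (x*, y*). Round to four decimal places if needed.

x* = 3.0053, y* = 4.1732

With the ratio pinned down, the budget gives x* = I/(p_x + p_y·(y/x)) and y* = (y/x)·x*.
Numerically y/x = 1.38863, so x* = 50/(9 + 5.5·1.38863) = 3.0053 and y* = 1.38863·3.0053 = 4.1732.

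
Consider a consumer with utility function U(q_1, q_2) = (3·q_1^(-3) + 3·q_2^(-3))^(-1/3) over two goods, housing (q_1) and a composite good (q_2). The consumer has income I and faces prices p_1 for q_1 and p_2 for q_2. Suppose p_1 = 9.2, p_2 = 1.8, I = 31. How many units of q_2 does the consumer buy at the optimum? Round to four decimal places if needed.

MRS = MU_q_1/MU_q_2 = (q_2/q_1)^(4). Set equal to p_1/p_2.
Solve for the ratio: q_2/q_1 = [p_1/p_2]^(0.25).
With the ratio pinned down, the budget gives q_1* = I/(p_1 + p_2·(q_2/q_1)) and q_2* = (q_2/q_1)·q_1*.
Numerically q_2/q_1 = 1.503588, so q_1* = 31/(9.2 + 1.8·1.503588) = 2.6036 and q_2* = 1.503588·2.6036 = 3.9148.

q_2* = 3.9148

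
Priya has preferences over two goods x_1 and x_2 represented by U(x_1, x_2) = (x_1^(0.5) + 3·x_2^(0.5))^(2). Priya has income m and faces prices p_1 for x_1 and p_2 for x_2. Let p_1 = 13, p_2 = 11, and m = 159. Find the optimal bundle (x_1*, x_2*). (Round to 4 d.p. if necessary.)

x_1* = 1.0511, x_2* = 13.2124

Numerically x_2/x_1 = 12.570248, so x_1* = 159/(13 + 11·12.570248) = 1.0511 and x_2* = 12.570248·1.0511 = 13.2124.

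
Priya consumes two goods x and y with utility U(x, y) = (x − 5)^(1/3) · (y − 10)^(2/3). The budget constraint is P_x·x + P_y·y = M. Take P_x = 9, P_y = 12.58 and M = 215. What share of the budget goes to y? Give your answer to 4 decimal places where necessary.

MRS = (1/2)·(y−10)/(x−5). Tangency with P_x/P_y gives y−10 = 2·(P_x/P_y)·(x−5).
After buying the subsistence bundle (5, 10), a share 1/3 of the remaining income goes to x: x* = 5 + 1/3·(M − 5P_x − 10P_y)/P_x.
Discretionary income = 215 − 5·9 − 10·12.58 = 44.2; x* = 5 + 1/3·44.2/9 = 6.637; y* = 10 + 2/3·44.2/12.58 = 12.3423.
Expenditure on y: 12.58·12.3423 = 155.2667; share = 0.7222.

share on y = 0.7222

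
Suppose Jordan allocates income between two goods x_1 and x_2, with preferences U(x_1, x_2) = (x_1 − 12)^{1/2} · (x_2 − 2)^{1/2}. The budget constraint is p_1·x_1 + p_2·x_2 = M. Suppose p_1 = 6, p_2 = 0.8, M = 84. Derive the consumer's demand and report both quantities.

Substituting into the budget: x_1* = 12 + 0.5·(M − 12·p_1 − 2·p_2)/p_1, and x_2* = 2 + 0.5·(…)/p_2.
Discretionary income = 84 − 12·6 − 2·0.8 = 10.4; x_1* = 12 + 0.5·10.4/6 = 12.8667; x_2* = 2 + 0.5·10.4/0.8 = 8.5.

x_1* = 12.8667, x_2* = 8.5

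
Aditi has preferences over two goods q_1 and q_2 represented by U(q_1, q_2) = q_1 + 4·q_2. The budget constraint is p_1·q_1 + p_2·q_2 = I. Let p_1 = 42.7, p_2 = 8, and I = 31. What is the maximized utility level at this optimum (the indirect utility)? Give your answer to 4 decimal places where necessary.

Linear utility — the consumer picks whichever good has higher MU/price: 1/42.7 = 0.0234 vs 4/8 = 0.5.
q_2 gives more utility per dollar, so spend all income on q_2: q_2* = I/p_2, q_1* = 0.
Numerically: q_1* = 0, q_2* = 3.875.
Utility at the optimum: U(0, 3.875) = 15.5.

V = 15.5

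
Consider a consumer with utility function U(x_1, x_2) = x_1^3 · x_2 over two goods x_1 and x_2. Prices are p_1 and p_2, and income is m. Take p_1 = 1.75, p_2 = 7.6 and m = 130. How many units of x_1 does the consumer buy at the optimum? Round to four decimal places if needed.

x_1* = 55.7143

The MRS is 3·x_2/x_1. Set MRS = p_1/p_2.
Rearranging, p_2·x_2 = (1/3)·p_1·x_1. Substituting into the budget gives p_1·x_1·(1 + (1/3)) = m.
Demand: x_1*(p_1,p_2,m) = 0.75·m/p_1 and x_2* = 0.25·m/p_2.
At p_1=1.75, p_2=7.6, m=130: x_1* = 0.75·130/1.75 = 55.7143.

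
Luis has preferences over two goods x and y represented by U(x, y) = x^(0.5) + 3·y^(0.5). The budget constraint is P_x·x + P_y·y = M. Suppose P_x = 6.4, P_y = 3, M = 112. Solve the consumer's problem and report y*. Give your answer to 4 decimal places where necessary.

MRS = MU_x/MU_y = (1/3)·(y/x)^(0.5). Set equal to P_x/P_y.
Solve for the ratio: y/x = [3·P_x/P_y]^(2).
With the ratio pinned down, the budget gives x* = M/(P_x + P_y·(y/x)) and y* = (y/x)·x*.
Numerically y/x = 40.96, so x* = 112/(6.4 + 3·40.96) = 0.8663 and y* = 40.96·0.8663 = 35.4851.

y* = 35.4851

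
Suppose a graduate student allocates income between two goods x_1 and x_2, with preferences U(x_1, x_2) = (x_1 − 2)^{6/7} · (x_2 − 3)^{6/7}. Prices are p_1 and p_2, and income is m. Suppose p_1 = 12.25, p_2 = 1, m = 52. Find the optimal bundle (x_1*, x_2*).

x_1* = 3, x_2* = 15.25

Discretionary income = 52 − 2·12.25 − 3·1 = 24.5; x_1* = 2 + 0.5·24.5/12.25 = 3; x_2* = 3 + 0.5·24.5/1 = 15.25.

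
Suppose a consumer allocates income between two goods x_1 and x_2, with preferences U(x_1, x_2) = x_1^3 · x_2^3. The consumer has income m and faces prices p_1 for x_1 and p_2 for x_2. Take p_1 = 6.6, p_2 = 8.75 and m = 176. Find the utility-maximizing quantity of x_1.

MU_x_1/MU_x_2 = (3·x_2)/(3·x_1); tangency sets this equal to p_1/p_2.
So 3·p_2·x_2 = 3·p_1·x_1; combined with the budget, a share 0.5 of income goes to x_1.
Demand: x_1*(p_1,p_2,m) = 0.5·m/p_1 and x_2* = 0.5·m/p_2.
At p_1=6.6, p_2=8.75, m=176: x_1* = 0.5·176/6.6 = 13.3333.

x_1* = 13.3333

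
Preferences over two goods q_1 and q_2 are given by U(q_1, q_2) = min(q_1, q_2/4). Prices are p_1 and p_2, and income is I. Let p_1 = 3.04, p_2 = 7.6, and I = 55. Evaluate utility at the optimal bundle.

With perfect complements, no substitution: consume in ratio q_1:q_2 = 1:4.
Budget: p_1·q_1 + p_2·4·q_1 = I, so (p_1 + 4·p_2)·q_1 = I.
Demand: q_1*(p_1,p_2,I) = I/(p_1 + 4·p_2), q_2* = 4·I/(p_1 + 4·p_2).
Here 3.04 + 4·7.6 = 33.44, giving q_1* = 1.6447 and q_2* = 6.5789.
Utility at the optimum: U(1.6447, 6.5789) = 1.6447.

V = 1.6447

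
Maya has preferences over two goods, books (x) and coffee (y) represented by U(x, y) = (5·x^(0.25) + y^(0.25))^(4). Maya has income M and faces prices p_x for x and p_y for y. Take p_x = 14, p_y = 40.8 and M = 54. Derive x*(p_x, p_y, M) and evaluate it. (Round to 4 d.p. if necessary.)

Substitute y = (y/x)·x into the budget: x* = M/(p_x + p_y·(y/x)).
Numerically y/x = 0.028097, so x* = 54/(14 + 40.8·0.028097) = 3.5652.

x* = 3.5652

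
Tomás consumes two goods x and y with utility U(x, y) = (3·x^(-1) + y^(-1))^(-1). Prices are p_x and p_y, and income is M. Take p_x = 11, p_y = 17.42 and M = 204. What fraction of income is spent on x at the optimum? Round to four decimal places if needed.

Numerically y/x = 0.458788, so x* = 204/(11 + 17.42·0.458788) = 10.7413 and y* = 0.458788·10.7413 = 4.928.
Expenditure on x: 11·10.7413 = 118.1545; share = 0.5792.

share on x = 0.5792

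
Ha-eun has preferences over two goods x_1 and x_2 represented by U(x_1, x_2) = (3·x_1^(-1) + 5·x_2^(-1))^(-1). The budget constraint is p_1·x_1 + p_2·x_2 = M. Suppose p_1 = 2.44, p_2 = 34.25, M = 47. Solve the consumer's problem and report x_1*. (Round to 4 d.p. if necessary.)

x_1* = 3.3001

MU_x_1 ∝ 3·x_1^(-2), MU_x_2 ∝ 5·x_2^(-2), so MRS = (3/5)·(x_2/x_1)^(2) = p_1/p_2.
Hence x_2/x_1 = ((5/3)·p_1/p_2)^(1/(2)), i.e. raised to the 0.5 power.
With the ratio pinned down, the budget gives x_1* = M/(p_1 + p_2·(x_2/x_1)) and x_2* = (x_2/x_1)·x_1*.
Numerically x_2/x_1 = 0.344579, so x_1* = 47/(2.44 + 34.25·0.344579) = 3.3001.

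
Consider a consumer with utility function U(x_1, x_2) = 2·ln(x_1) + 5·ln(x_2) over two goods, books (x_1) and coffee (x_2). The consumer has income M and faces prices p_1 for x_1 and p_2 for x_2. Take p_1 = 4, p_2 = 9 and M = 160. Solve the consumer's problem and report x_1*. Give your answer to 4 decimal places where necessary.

Tangency: MRS = (2/5)·x_2/x_1 = p_1/p_2.
Rearranging, p_2·x_2 = (5/2)·p_1·x_1. Substituting into the budget gives p_1·x_1·(1 + (5/2)) = M.
Demand: x_1*(p_1,p_2,M) = 2/7·M/p_1 and x_2* = 5/7·M/p_2.
At p_1=4, p_2=9, M=160: x_1* = 2/7·160/4 = 11.4286.

x_1* = 11.4286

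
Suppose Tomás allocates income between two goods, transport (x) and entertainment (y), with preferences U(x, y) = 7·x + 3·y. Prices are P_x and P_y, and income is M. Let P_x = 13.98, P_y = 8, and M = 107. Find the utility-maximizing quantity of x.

Linear utility — the consumer picks whichever good has higher MU/price: 7/13.98 = 0.5007 vs 3/8 = 0.375.
x gives more utility per dollar, so spend all income on x: x* = M/P_x, y* = 0.
Numerically: x* = 7.6538, y* = 0.

x* = 7.6538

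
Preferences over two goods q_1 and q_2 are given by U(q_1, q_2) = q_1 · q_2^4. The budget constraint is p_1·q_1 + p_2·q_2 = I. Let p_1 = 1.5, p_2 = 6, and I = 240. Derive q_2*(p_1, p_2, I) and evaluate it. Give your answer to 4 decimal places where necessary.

Tangency: MRS = (1/4)·q_2/q_1 = p_1/p_2.
Rearranging, p_2·q_2 = 4·p_1·q_1. Substituting into the budget gives p_1·q_1·(1 + 4) = I.
Demand: q_1*(p_1,p_2,I) = 0.2·I/p_1 and q_2* = 0.8·I/p_2.
At p_1=1.5, p_2=6, I=240: q_2* = 0.8·240/6 = 32.

q_2* = 32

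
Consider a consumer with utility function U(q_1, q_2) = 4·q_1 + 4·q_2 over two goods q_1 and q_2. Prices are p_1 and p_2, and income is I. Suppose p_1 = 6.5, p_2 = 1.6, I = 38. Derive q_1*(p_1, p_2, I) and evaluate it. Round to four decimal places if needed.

Linear utility — the consumer picks whichever good has higher MU/price: 4/6.5 = 0.6154 vs 4/1.6 = 2.5.
q_2 gives more utility per dollar, so spend all income on q_2: q_2* = I/p_2, q_1* = 0.
Numerically: q_1* = 0, q_2* = 23.75.

q_1* = 0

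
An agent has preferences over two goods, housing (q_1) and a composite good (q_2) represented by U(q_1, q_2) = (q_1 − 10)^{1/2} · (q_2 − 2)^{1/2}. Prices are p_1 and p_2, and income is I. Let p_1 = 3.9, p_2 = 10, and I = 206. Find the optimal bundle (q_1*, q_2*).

MRS = (q_2−2)/(q_1−10). Tangency with p_1/p_2 gives q_2−2 = (p_1/p_2)·(q_1−10).
Substituting into the budget: q_1* = 10 + 0.5·(I − 10·p_1 − 2·p_2)/p_1, and q_2* = 2 + 0.5·(…)/p_2.
Discretionary income = 206 − 10·3.9 − 2·10 = 147; q_1* = 10 + 0.5·147/3.9 = 28.8462; q_2* = 2 + 0.5·147/10 = 9.35.

q_1* = 28.8462, q_2* = 9.35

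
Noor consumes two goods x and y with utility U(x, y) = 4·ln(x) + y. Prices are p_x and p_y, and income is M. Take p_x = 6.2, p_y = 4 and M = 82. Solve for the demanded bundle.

Set MRS = p_x/p_y: (4/x)/1 = p_x/p_y.
So x*(p_x,p_y) = 4·p_y/p_x, independent of income; and y* = (M − 4·p_y)/p_y.
At the given prices: x* = 4·4/6.2 = 2.5806, and y* = 16.5.

x* = 2.5806, y* = 16.5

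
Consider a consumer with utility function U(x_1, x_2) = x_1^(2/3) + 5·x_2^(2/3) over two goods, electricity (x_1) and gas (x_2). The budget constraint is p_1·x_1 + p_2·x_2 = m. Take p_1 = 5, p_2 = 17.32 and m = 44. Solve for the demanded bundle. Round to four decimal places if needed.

MU_x_1 ∝ x_1^(-1/3), MU_x_2 ∝ 5·x_2^(-1/3), so MRS = (1/5)·(x_2/x_1)^(1/3) = p_1/p_2.
Hence x_2/x_1 = (5·p_1/p_2)^(1/(1/3)), i.e. raised to the 3 power.
With the ratio pinned down, the budget gives x_1* = m/(p_1 + p_2·(x_2/x_1)) and x_2* = (x_2/x_1)·x_1*.
Numerically x_2/x_1 = 3.007297, so x_1* = 44/(5 + 17.32·3.007297) = 0.7708 and x_2* = 3.007297·0.7708 = 2.3179.

x_1* = 0.7708, x_2* = 2.3179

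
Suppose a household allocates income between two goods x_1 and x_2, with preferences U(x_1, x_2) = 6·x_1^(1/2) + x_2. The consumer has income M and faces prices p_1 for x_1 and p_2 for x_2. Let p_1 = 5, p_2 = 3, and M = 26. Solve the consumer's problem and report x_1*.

x_1* = 3.24

Plugging in: x_1* = (3·3/5)² = 3.24.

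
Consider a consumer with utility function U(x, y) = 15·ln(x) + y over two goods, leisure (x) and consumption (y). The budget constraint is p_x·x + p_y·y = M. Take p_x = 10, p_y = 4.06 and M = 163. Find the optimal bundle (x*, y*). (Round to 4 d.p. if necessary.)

MU_x = 15/x, MU_y = 1. Tangency: 15/x = p_x/p_y.
So x*(p_x,p_y) = 15·p_y/p_x, independent of income; and y* = (M − 15·p_y)/p_y.
At the given prices: x* = 15·4.06/10 = 6.09, and y* = 25.1478.

x* = 6.09, y* = 25.1478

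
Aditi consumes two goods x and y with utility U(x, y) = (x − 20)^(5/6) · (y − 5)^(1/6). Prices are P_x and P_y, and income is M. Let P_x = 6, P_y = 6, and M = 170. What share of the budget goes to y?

This is Cobb-Douglas in (x−20, y−5): tangency gives 5/6·P_y·(y−5) = 1/6·P_x·(x−20).
After buying the subsistence bundle (20, 5), a share 5/6 of the remaining income goes to x: x* = 20 + 5/6·(M − 20P_x − 5P_y)/P_x.
Discretionary income = 170 − 20·6 − 5·6 = 20; x* = 20 + 5/6·20/6 = 22.7778; y* = 5 + 1/6·20/6 = 5.5556.
Expenditure on y: 6·5.5556 = 33.3333; share = 0.1961.

share on y = 0.1961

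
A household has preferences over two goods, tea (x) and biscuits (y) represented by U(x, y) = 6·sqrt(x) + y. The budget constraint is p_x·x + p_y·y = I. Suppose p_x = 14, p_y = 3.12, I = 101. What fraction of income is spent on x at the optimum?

Utility is quasi-linear in y; the FOC for x is 3/√x = p_x/p_y.
Thus x* = (3·p_y/p_x)² — independent of I — with the rest of income spent on y.
Plugging in: x* = (3·3.12/14)² = 0.447, y* = 30.3661.
Expenditure on x: 14·0.447 = 6.2578; share = 0.062.

share on x = 0.062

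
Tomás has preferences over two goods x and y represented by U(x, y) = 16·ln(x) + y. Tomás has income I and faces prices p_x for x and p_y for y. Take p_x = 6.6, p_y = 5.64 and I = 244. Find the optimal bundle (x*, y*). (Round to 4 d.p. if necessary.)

x* = 13.6727, y* = 27.2624

MU_x = 16/x, MU_y = 1. Tangency: 16/x = p_x/p_y.
So x*(p_x,p_y) = 16·p_y/p_x, independent of income; and y* = (I − 16·p_y)/p_y.
At the given prices: x* = 16·5.64/6.6 = 13.6727, and y* = 27.2624.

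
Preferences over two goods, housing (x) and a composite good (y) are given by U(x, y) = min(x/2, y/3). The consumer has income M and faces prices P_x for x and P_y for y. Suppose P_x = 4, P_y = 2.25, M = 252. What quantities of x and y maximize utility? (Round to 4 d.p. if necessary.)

Leontief preferences: the optimum is at the kink where x/2 = y/3, i.e. y = (3/2)·x.
Budget: P_x·x + P_y·(3/2)·x = M, so (2·P_x + 3·P_y)·x = 2·M.
Demand: x*(P_x,P_y,M) = 2·M/(2·P_x + 3·P_y), y* = 3·M/(2·P_x + 3·P_y).
Here 2·4 + 3·2.25 = 14.75, giving x* = 34.1695 and y* = 51.2542.

x* = 34.1695, y* = 51.2542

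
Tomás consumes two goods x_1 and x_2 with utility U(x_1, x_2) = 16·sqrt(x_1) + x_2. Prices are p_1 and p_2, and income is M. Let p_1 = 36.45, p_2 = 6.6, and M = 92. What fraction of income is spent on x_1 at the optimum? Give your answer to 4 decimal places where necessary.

Set MRS = p_1/p_2: 8·x_1^(−1/2) = p_1/p_2.
Thus x_1* = (8·p_2/p_1)² — independent of M — with the rest of income spent on x_2.
Plugging in: x_1* = (8·6.6/36.45)² = 2.0983, x_2* = 2.3509.
Expenditure on x_1: 36.45·2.0983 = 76.484; share = 0.8313.

share on x_1 = 0.8313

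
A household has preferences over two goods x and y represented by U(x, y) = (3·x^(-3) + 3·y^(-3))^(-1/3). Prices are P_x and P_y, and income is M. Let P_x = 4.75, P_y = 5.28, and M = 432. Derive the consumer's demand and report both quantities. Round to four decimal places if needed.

MU_x ∝ 3·x^(-4), MU_y ∝ 3·y^(-4), so MRS = (y/x)^(4) = P_x/P_y.
Solve for the ratio: y/x = [P_x/P_y]^(0.25).
With the ratio pinned down, the budget gives x* = M/(P_x + P_y·(y/x)) and y* = (y/x)·x*.
Numerically y/x = 0.973901, so x* = 432/(4.75 + 5.28·0.973901) = 43.6708 and y* = 0.973901·43.6708 = 42.531.

x* = 43.6708, y* = 42.531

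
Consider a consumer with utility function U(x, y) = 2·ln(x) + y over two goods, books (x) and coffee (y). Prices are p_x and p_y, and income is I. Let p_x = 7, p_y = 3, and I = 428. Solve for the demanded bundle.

x* = 0.8571, y* = 140.6667

Set MRS = p_x/p_y: (2/x)/1 = p_x/p_y.
So x*(p_x,p_y) = 2·p_y/p_x, independent of income; and y* = (I − 2·p_y)/p_y.
At the given prices: x* = 2·3/7 = 0.8571, and y* = 140.6667.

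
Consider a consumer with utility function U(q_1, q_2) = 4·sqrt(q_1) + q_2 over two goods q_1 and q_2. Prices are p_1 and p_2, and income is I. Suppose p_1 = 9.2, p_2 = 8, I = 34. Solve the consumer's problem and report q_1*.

q_1* = 3.0246

Set MRS = p_1/p_2: 2·q_1^(−1/2) = p_1/p_2.
Solve: √q_1 = 2·p_2/p_1, so q_1*(p_1,p_2) = (2·p_2/p_1)², and q_2* = (I − p_1·q_1*)/p_2.
Plugging in: q_1* = (2·8/9.2)² = 3.0246.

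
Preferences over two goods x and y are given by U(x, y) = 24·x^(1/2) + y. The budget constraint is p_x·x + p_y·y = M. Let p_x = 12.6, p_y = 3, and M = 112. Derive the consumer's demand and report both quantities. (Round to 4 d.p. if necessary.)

x* = 8.1633, y* = 3.0476

MU_x = 12/√x, MU_y = 1. Tangency: 12/√x = p_x/p_y.
Solve: √x = 12·p_y/p_x, so x*(p_x,p_y) = (12·p_y/p_x)², and y* = (M − p_x·x*)/p_y.
Plugging in: x* = (12·3/12.6)² = 8.1633, y* = 3.0476.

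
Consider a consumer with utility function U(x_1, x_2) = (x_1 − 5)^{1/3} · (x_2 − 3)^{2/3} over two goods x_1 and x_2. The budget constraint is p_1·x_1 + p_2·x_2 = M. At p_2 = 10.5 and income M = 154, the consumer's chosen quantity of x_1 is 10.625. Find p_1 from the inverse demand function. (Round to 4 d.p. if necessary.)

MRS = (1/2)·(x_2−3)/(x_1−5). Tangency with p_1/p_2 gives x_2−3 = 2·(p_1/p_2)·(x_1−5).
Substituting into the budget: x_1* = 5 + 1/3·(M − 5·p_1 − 3·p_2)/p_1, and x_2* = 3 + 2/3·(…)/p_2.
Set x_1* = 10.625 in the demand function and solve for p_1: p_1 = 5.6.

p_1 = 5.6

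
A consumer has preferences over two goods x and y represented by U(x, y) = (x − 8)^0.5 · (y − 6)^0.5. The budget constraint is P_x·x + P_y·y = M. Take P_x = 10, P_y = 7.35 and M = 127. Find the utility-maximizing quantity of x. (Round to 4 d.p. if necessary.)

MRS = (y−6)/(x−8). Tangency with P_x/P_y gives y−6 = (P_x/P_y)·(x−8).
Substituting into the budget: x* = 8 + 0.5·(M − 8·P_x − 6·P_y)/P_x, and y* = 6 + 0.5·(…)/P_y.
Discretionary income = 127 − 8·10 − 6·7.35 = 2.9; x* = 8 + 0.5·2.9/10 = 8.145.

x* = 8.145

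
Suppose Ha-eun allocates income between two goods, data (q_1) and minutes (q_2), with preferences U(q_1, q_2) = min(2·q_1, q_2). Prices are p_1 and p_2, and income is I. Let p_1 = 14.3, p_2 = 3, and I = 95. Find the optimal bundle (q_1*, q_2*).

q_1* = 4.6798, q_2* = 9.3596

Here 14.3 + 2·3 = 20.3, giving q_1* = 4.6798 and q_2* = 9.3596.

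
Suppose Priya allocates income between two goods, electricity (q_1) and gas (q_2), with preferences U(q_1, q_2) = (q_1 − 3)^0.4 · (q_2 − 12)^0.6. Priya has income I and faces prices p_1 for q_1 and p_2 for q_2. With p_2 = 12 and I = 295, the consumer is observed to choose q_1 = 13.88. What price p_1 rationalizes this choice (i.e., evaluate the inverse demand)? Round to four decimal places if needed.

MRS = (2/3)·(q_2−12)/(q_1−3). Tangency with p_1/p_2 gives q_2−12 = (3/2)·(p_1/p_2)·(q_1−3).
Substituting into the budget: q_1* = 3 + 0.4·(I − 3·p_1 − 12·p_2)/p_1, and q_2* = 12 + 0.6·(…)/p_2.
Set q_1* = 13.88 in the demand function and solve for p_1: p_1 = 5.

p_1 = 5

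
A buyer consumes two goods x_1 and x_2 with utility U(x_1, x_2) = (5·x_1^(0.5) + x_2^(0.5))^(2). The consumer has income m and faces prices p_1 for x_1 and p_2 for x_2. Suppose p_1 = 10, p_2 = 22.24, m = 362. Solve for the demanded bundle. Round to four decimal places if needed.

x_1* = 35.5604, x_2* = 0.2876

MU_x_1 ∝ 5·x_1^(-0.5), MU_x_2 ∝ x_2^(-0.5), so MRS = 5·(x_2/x_1)^(0.5) = p_1/p_2.
Solve for the ratio: x_2/x_1 = [(1/5)·p_1/p_2]^(2).
With the ratio pinned down, the budget gives x_1* = m/(p_1 + p_2·(x_2/x_1)) and x_2* = (x_2/x_1)·x_1*.
Numerically x_2/x_1 = 0.008087, so x_1* = 362/(10 + 22.24·0.008087) = 35.5604 and x_2* = 0.008087·35.5604 = 0.2876.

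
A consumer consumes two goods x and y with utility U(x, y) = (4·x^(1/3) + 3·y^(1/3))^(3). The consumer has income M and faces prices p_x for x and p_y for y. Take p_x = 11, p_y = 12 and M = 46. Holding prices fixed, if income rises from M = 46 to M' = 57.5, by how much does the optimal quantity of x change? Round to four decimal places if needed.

Δx* = 0.6446

From the CES first-order condition, (4/3)·(y/x)^(2/3) = p_x/p_y.
Solve for the ratio: y/x = [(3/4)·p_x/p_y]^(1.5).
With the ratio pinned down, the budget gives x* = M/(p_x + p_y·(y/x)) and y* = (y/x)·x*.
Numerically y/x = 0.570045, so x* = 46/(11 + 12·0.570045) = 2.5784.
At M' = 57.5: x* = 3.223. Change: 3.223 − 2.5784 = 0.6446.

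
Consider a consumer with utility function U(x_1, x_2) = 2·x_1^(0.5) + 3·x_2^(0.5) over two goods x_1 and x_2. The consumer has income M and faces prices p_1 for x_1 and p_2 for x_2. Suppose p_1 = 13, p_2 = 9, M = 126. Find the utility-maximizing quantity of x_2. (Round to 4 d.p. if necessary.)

x_2* = 10.7059

From the CES first-order condition, (2/3)·(x_2/x_1)^(0.5) = p_1/p_2.
Hence x_2/x_1 = ((3/2)·p_1/p_2)^(1/(0.5)), i.e. raised to the 2 power.
Substitute x_2 = (x_2/x_1)·x_1 into the budget: x_1* = M/(p_1 + p_2·(x_2/x_1)).
Numerically x_2/x_1 = 4.694444, so x_1* = 126/(13 + 9·4.694444) = 2.2805 and x_2* = 4.694444·2.2805 = 10.7059.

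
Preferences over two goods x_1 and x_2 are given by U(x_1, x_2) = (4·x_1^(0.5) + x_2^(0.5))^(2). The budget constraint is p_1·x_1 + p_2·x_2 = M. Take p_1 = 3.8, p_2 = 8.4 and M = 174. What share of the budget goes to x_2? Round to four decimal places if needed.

share on x_2 = 0.0275

MRS = MU_x_1/MU_x_2 = 4·(x_2/x_1)^(0.5). Set equal to p_1/p_2.
Hence x_2/x_1 = ((1/4)·p_1/p_2)^(1/(0.5)), i.e. raised to the 2 power.
With the ratio pinned down, the budget gives x_1* = M/(p_1 + p_2·(x_2/x_1)) and x_2* = (x_2/x_1)·x_1*.
Numerically x_2/x_1 = 0.012791, so x_1* = 174/(3.8 + 8.4·0.012791) = 44.5304 and x_2* = 0.012791·44.5304 = 0.5696.
Expenditure on x_2: 8.4·0.5696 = 4.7844; share = 0.0275.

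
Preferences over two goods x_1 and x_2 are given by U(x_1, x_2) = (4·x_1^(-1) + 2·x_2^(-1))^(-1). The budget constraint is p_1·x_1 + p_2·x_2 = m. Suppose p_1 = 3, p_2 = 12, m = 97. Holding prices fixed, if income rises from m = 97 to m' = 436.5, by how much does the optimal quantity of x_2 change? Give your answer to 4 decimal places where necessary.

MRS = MU_x_1/MU_x_2 = 2·(x_2/x_1)^(2). Set equal to p_1/p_2.
Solve for the ratio: x_2/x_1 = [(1/2)·p_1/p_2]^(0.5).
Substitute x_2 = (x_2/x_1)·x_1 into the budget: x_1* = m/(p_1 + p_2·(x_2/x_1)).
Numerically x_2/x_1 = 0.353553, so x_1* = 97/(3 + 12·0.353553) = 13.3929 and x_2* = 0.353553·13.3929 = 4.7351.
At m' = 436.5: x_2* = 21.308. Change: 21.308 − 4.7351 = 16.5729.

Δx_2* = 16.5729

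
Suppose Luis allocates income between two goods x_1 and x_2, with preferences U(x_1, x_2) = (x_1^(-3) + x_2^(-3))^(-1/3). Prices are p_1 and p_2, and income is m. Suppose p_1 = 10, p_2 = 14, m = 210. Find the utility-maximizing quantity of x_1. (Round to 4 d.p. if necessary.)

x_1* = 9.1821

From the CES first-order condition, (x_2/x_1)^(4) = p_1/p_2.
Hence x_2/x_1 = (p_1/p_2)^(1/(4)), i.e. raised to the 0.25 power.
With the ratio pinned down, the budget gives x_1* = m/(p_1 + p_2·(x_2/x_1)) and x_2* = (x_2/x_1)·x_1*.
Numerically x_2/x_1 = 0.919323, so x_1* = 210/(10 + 14·0.919323) = 9.1821.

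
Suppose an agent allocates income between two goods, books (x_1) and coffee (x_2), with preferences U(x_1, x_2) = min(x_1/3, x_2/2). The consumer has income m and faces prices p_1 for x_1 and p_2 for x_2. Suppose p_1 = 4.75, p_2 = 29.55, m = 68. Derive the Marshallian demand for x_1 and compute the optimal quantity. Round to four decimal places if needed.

Demand: x_1*(p_1,p_2,m) = 3·m/(3·p_1 + 2·p_2), x_2* = 2·m/(3·p_1 + 2·p_2).
Here 3·4.75 + 2·29.55 = 73.35, giving x_1* = 2.7812.

x_1* = 2.7812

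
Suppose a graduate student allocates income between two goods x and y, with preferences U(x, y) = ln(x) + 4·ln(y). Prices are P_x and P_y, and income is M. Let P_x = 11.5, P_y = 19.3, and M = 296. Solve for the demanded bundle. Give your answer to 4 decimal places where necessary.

x* = 5.1478, y* = 12.2694

Tangency: MRS = (1/4)·y/x = P_x/P_y.
So P_y·y = 4·P_x·x; combined with the budget, a share 0.2 of income goes to x.
Demand: x*(P_x,P_y,M) = 0.2·M/P_x and y* = 0.8·M/P_y.
At P_x=11.5, P_y=19.3, M=296: x* = 0.2·296/11.5 = 5.1478, y* = 12.2694.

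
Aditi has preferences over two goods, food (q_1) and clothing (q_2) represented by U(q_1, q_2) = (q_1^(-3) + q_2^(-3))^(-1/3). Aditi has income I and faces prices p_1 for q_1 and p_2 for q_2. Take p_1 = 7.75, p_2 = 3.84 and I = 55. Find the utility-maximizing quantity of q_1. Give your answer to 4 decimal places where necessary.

q_1* = 4.4618

MU_q_1 ∝ q_1^(-4), MU_q_2 ∝ q_2^(-4), so MRS = (q_2/q_1)^(4) = p_1/p_2.
Solve for the ratio: q_2/q_1 = [p_1/p_2]^(0.25).
With the ratio pinned down, the budget gives q_1* = I/(p_1 + p_2·(q_2/q_1)) and q_2* = (q_2/q_1)·q_1*.
Numerically q_2/q_1 = 1.191908, so q_1* = 55/(7.75 + 3.84·1.191908) = 4.4618.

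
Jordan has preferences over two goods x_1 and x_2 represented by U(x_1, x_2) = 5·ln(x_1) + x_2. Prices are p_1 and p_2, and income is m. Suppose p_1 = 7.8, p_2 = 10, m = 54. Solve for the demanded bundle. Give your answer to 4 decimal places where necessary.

x_1* = 6.4103, x_2* = 0.4

So x_1*(p_1,p_2) = 5·p_2/p_1, independent of income; and x_2* = (m − 5·p_2)/p_2.
At the given prices: x_1* = 5·10/7.8 = 6.4103, and x_2* = 0.4.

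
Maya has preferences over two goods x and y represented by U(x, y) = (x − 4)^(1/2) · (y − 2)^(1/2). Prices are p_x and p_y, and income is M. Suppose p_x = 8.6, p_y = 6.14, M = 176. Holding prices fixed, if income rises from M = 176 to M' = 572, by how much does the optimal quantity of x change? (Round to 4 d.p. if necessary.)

MRS = (y−2)/(x−4). Tangency with p_x/p_y gives y−2 = (p_x/p_y)·(x−4).
Substituting into the budget: x* = 4 + 0.5·(M − 4·p_x − 2·p_y)/p_x, and y* = 2 + 0.5·(…)/p_y.
Discretionary income = 176 − 4·8.6 − 2·6.14 = 129.32; x* = 4 + 0.5·129.32/8.6 = 11.5186.
At M' = 572: x* = 34.5419. Change: 34.5419 − 11.5186 = 23.0233.

Δx* = 23.0233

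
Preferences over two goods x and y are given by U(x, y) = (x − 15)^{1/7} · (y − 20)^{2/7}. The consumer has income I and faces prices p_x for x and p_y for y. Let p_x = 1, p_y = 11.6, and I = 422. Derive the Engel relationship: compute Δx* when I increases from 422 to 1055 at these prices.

Δx* = 211

Discretionary income = 422 − 15·1 − 20·11.6 = 175; x* = 15 + 1/3·175/1 = 73.3333.
At I' = 1055: x* = 284.3333. Change: 284.3333 − 73.3333 = 211.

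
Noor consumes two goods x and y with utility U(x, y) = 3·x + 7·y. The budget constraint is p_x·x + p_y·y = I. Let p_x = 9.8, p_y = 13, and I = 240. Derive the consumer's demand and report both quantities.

x* = 0, y* = 18.4615

Linear utility — the consumer picks whichever good has higher MU/price: 3/9.8 = 0.3061 vs 7/13 = 0.5385.
y gives more utility per dollar, so spend all income on y: y* = I/p_y, x* = 0.
Numerically: x* = 0, y* = 18.4615.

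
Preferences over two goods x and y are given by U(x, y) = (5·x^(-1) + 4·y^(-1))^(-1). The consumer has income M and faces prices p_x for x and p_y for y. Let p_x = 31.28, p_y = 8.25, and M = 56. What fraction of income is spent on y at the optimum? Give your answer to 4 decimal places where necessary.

share on y = 0.3148

MU_x ∝ 5·x^(-2), MU_y ∝ 4·y^(-2), so MRS = (5/4)·(y/x)^(2) = p_x/p_y.
Hence y/x = ((4/5)·p_x/p_y)^(1/(2)), i.e. raised to the 0.5 power.
With the ratio pinned down, the budget gives x* = M/(p_x + p_y·(y/x)) and y* = (y/x)·x*.
Numerically y/x = 1.741612, so x* = 56/(31.28 + 8.25·1.741612) = 1.2268 and y* = 1.741612·1.2268 = 2.1366.
Expenditure on y: 8.25·2.1366 = 17.6266; share = 0.3148.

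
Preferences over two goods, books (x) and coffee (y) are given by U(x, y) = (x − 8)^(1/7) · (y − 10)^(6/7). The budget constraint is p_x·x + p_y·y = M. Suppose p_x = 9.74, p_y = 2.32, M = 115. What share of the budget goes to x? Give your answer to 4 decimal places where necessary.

share on x = 0.6948

This is Cobb-Douglas in (x−8, y−10): tangency gives 1/7·p_y·(y−10) = 6/7·p_x·(x−8).
After buying the subsistence bundle (8, 10), a share 1/7 of the remaining income goes to x: x* = 8 + 1/7·(M − 8p_x − 10p_y)/p_x.
Discretionary income = 115 − 8·9.74 − 10·2.32 = 13.88; x* = 8 + 1/7·13.88/9.74 = 8.2036; y* = 10 + 6/7·13.88/2.32 = 15.1281.
Expenditure on x: 9.74·8.2036 = 79.9029; share = 0.6948.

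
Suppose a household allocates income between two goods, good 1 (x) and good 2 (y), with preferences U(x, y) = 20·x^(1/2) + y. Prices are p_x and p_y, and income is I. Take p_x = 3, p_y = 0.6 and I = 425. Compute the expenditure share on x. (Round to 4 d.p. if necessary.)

share on x = 0.0282

Set MRS = p_x/p_y: 10·x^(−1/2) = p_x/p_y.
Solve: √x = 10·p_y/p_x, so x*(p_x,p_y) = (10·p_y/p_x)², and y* = (I − p_x·x*)/p_y.
Plugging in: x* = (10·0.6/3)² = 4, y* = 688.3333.
Expenditure on x: 3·4 = 12; share = 0.0282.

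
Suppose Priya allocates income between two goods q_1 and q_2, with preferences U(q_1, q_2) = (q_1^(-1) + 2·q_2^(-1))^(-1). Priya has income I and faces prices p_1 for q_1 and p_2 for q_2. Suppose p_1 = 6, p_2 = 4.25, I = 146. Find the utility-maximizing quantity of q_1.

q_1* = 11.1099

MU_q_1 ∝ q_1^(-2), MU_q_2 ∝ 2·q_2^(-2), so MRS = (1/2)·(q_2/q_1)^(2) = p_1/p_2.
Hence q_2/q_1 = (2·p_1/p_2)^(1/(2)), i.e. raised to the 0.5 power.
With the ratio pinned down, the budget gives q_1* = I/(p_1 + p_2·(q_2/q_1)) and q_2* = (q_2/q_1)·q_1*.
Numerically q_2/q_1 = 1.680336, so q_1* = 146/(6 + 4.25·1.680336) = 11.1099.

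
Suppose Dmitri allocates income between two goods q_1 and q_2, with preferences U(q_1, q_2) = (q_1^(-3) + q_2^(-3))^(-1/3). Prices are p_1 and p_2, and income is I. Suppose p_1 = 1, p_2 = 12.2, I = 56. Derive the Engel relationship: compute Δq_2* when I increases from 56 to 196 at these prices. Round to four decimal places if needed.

Substitute q_2 = (q_2/q_1)·q_1 into the budget: q_1* = I/(p_1 + p_2·(q_2/q_1)).
Numerically q_2/q_1 = 0.535069, so q_1* = 56/(1 + 12.2·0.535069) = 7.439 and q_2* = 0.535069·7.439 = 3.9804.
At I' = 196: q_2* = 13.9314. Change: 13.9314 − 3.9804 = 9.951.

Δq_2* = 9.951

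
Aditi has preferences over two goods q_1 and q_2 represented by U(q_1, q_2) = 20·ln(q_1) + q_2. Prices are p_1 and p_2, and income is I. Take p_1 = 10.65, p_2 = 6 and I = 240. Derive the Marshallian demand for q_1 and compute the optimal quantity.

q_1* = 11.2676

So q_1*(p_1,p_2) = 20·p_2/p_1, independent of income; and q_2* = (I − 20·p_2)/p_2.
At the given prices: q_1* = 20·6/10.65 = 11.2676.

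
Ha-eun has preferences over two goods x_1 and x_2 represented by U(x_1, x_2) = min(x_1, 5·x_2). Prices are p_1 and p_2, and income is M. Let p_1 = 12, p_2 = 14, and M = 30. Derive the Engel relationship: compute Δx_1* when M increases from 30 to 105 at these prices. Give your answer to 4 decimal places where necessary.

Δx_1* = 5.0676

Here 5·12 + 14 = 74, giving x_1* = 2.027.
At M' = 105: x_1* = 7.0946. Change: 7.0946 − 2.027 = 5.0676.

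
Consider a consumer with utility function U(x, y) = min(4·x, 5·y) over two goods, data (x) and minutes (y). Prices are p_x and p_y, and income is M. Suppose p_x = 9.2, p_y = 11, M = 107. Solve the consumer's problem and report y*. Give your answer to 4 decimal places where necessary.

Demand: x*(p_x,p_y,M) = 5·M/(5·p_x + 4·p_y), y* = 4·M/(5·p_x + 4·p_y).
Here 5·9.2 + 4·11 = 90, giving y* = 4.7556.

y* = 4.7556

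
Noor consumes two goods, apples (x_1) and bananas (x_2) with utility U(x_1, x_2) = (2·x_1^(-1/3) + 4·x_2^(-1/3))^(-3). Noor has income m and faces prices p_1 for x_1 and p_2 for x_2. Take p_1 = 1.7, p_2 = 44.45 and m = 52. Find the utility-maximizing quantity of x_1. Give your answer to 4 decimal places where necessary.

Numerically x_2/x_1 = 0.145447, so x_1* = 52/(1.7 + 44.45·0.145447) = 6.3685.

x_1* = 6.3685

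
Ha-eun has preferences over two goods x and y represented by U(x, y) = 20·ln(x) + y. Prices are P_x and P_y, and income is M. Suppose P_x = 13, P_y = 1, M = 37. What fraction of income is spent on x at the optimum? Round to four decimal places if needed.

share on x = 0.5405

Set MRS = P_x/P_y: (20/x)/1 = P_x/P_y.
So x*(P_x,P_y) = 20·P_y/P_x, independent of income; and y* = (M − 20·P_y)/P_y.
At the given prices: x* = 20·1/13 = 1.5385, and y* = 17.
Expenditure on x: 13·1.5385 = 20; share = 0.5405.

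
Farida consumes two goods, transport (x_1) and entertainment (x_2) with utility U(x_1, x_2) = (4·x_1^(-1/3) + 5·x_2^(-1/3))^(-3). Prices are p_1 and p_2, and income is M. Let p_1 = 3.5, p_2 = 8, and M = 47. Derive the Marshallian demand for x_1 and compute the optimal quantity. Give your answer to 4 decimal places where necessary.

x_1* = 5.4731

MU_x_1 ∝ 4·x_1^(-4/3), MU_x_2 ∝ 5·x_2^(-4/3), so MRS = (4/5)·(x_2/x_1)^(4/3) = p_1/p_2.
Hence x_2/x_1 = ((5/4)·p_1/p_2)^(1/(4/3)), i.e. raised to the 0.75 power.
With the ratio pinned down, the budget gives x_1* = M/(p_1 + p_2·(x_2/x_1)) and x_2* = (x_2/x_1)·x_1*.
Numerically x_2/x_1 = 0.63594, so x_1* = 47/(3.5 + 8·0.63594) = 5.4731.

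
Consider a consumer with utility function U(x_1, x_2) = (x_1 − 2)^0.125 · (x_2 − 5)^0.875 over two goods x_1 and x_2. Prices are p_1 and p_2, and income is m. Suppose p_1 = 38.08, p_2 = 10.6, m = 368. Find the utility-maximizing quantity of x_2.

x_2* = 24.7156

Let x_1' = x_1−2, x_2' = x_2−5. MRS = (1/7)·x_2'/x_1' = p_1/p_2.
After buying the subsistence bundle (2, 5), a share 0.125 of the remaining income goes to x_1: x_1* = 2 + 0.125·(m − 2p_1 − 5p_2)/p_1.
Discretionary income = 368 − 2·38.08 − 5·10.6 = 238.84; x_2* = 5 + 0.875·238.84/10.6 = 24.7156.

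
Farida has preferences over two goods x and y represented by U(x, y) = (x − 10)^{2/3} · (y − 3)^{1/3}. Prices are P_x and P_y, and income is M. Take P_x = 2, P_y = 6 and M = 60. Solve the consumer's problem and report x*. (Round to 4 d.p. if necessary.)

x* = 17.3333

MRS = 2·(y−3)/(x−10). Tangency with P_x/P_y gives y−3 = (1/2)·(P_x/P_y)·(x−10).
After buying the subsistence bundle (10, 3), a share 2/3 of the remaining income goes to x: x* = 10 + 2/3·(M − 10P_x − 3P_y)/P_x.
Discretionary income = 60 − 10·2 − 3·6 = 22; x* = 10 + 2/3·22/2 = 17.3333.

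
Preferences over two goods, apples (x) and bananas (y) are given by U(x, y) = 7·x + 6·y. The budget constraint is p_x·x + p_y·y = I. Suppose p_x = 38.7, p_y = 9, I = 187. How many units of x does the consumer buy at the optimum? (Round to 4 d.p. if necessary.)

Linear utility — the consumer picks whichever good has higher MU/price: 7/38.7 = 0.1809 vs 6/9 = 0.6667.
y gives more utility per dollar, so spend all income on y: y* = I/p_y, x* = 0.
Numerically: x* = 0, y* = 20.7778.

x* = 0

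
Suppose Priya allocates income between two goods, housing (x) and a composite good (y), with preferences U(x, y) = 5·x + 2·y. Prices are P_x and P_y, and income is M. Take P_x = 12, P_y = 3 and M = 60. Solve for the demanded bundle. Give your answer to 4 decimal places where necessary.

Perfect substitutes: compare marginal utility per dollar. 5/P_x vs 2/P_y → 0.4167 vs 0.6667.
y gives more utility per dollar, so spend all income on y: y* = M/P_y, x* = 0.
Numerically: x* = 0, y* = 20.

x* = 0, y* = 20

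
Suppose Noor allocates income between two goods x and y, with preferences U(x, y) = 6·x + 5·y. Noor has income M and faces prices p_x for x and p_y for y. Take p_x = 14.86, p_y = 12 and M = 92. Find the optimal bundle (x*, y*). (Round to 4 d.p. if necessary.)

x* = 0, y* = 7.6667

Linear utility — the consumer picks whichever good has higher MU/price: 6/14.86 = 0.4038 vs 5/12 = 0.4167.
y gives more utility per dollar, so spend all income on y: y* = M/p_y, x* = 0.
Numerically: x* = 0, y* = 7.6667.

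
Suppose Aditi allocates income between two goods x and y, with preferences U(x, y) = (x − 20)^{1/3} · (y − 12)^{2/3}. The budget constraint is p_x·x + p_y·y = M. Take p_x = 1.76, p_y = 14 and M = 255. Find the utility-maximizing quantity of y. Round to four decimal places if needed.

MRS = (1/2)·(y−12)/(x−20). Tangency with p_x/p_y gives y−12 = 2·(p_x/p_y)·(x−20).
Substituting into the budget: x* = 20 + 1/3·(M − 20·p_x − 12·p_y)/p_x, and y* = 12 + 2/3·(…)/p_y.
Discretionary income = 255 − 20·1.76 − 12·14 = 51.8; y* = 12 + 2/3·51.8/14 = 14.4667.

y* = 14.4667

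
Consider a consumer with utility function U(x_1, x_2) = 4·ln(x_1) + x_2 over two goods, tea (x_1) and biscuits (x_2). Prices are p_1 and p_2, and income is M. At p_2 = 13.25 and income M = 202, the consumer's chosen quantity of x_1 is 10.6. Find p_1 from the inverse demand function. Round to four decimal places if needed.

MU_x_1 = 4/x_1, MU_x_2 = 1. Tangency: 4/x_1 = p_1/p_2.
So x_1*(p_1,p_2) = 4·p_2/p_1, independent of income; and x_2* = (M − 4·p_2)/p_2.
Set x_1* = 10.6 in the demand function and solve for p_1: p_1 = 5.

p_1 = 5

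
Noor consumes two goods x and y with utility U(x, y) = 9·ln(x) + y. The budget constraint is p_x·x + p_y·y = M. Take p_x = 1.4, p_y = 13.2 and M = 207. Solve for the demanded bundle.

x* = 84.8571, y* = 6.6818

Set MRS = p_x/p_y: (9/x)/1 = p_x/p_y.
So x*(p_x,p_y) = 9·p_y/p_x, independent of income; and y* = (M − 9·p_y)/p_y.
At the given prices: x* = 9·13.2/1.4 = 84.8571, and y* = 6.6818.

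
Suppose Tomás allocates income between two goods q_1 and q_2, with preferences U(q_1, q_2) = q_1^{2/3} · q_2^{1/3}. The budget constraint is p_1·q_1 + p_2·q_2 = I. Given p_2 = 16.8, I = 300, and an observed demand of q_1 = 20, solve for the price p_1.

p_1 = 10

Tangency: MRS = 2·q_2/q_1 = p_1/p_2.
Rearranging, p_2·q_2 = (1/2)·p_1·q_1. Substituting into the budget gives p_1·q_1·(1 + (1/2)) = I.
Demand: q_1*(p_1,p_2,I) = 2/3·I/p_1 and q_2* = 1/3·I/p_2.
Set q_1* = 20 in the demand function and solve for p_1: p_1 = 10.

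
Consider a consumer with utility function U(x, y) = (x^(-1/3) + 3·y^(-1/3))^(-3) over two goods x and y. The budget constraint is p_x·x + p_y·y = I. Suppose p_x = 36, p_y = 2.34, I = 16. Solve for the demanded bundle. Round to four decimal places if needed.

x* = 0.2066, y* = 3.6588

Substitute y = (y/x)·x into the budget: x* = I/(p_x + p_y·(y/x)).
Numerically y/x = 17.707446, so x* = 16/(36 + 2.34·17.707446) = 0.2066 and y* = 17.707446·0.2066 = 3.6588.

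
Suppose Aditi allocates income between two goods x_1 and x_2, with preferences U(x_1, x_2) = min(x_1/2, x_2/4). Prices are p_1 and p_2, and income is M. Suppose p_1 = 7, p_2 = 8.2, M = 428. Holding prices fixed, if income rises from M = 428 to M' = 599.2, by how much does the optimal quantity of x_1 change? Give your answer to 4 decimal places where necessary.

With perfect complements, no substitution: consume in ratio x_1:x_2 = 2:4.
Budget: p_1·x_1 + p_2·2·x_1 = M, so (2·p_1 + 4·p_2)·x_1 = 2·M.
Demand: x_1*(p_1,p_2,M) = 2·M/(2·p_1 + 4·p_2), x_2* = 4·M/(2·p_1 + 4·p_2).
Here 2·7 + 4·8.2 = 46.8, giving x_1* = 18.2906.
At M' = 599.2: x_1* = 25.6068. Change: 25.6068 − 18.2906 = 7.3162.

Δx_1* = 7.3162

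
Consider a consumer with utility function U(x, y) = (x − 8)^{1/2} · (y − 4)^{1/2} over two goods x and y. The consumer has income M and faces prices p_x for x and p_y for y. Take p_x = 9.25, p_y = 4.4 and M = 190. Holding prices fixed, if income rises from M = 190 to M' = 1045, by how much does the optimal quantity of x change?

This is Cobb-Douglas in (x−8, y−4): tangency gives 0.5·p_y·(y−4) = 0.5·p_x·(x−8).
Substituting into the budget: x* = 8 + 0.5·(M − 8·p_x − 4·p_y)/p_x, and y* = 4 + 0.5·(…)/p_y.
Discretionary income = 190 − 8·9.25 − 4·4.4 = 98.4; x* = 8 + 0.5·98.4/9.25 = 13.3189.
At M' = 1045: x* = 59.5351. Change: 59.5351 − 13.3189 = 46.2162.

Δx* = 46.2162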